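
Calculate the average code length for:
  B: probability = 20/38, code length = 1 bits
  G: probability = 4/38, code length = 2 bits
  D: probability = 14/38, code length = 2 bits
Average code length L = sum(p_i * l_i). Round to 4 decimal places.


Weighted contributions p_i * l_i:
  B: (20/38) * 1 = 20/38
  G: (4/38) * 2 = 8/38
  D: (14/38) * 2 = 28/38
Sum = (20 + 8 + 28)/38 = 56/38

L = 56/38 = 1.4737 bits/symbol


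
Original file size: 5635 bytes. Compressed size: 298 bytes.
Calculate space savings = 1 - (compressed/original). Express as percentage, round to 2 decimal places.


ratio = compressed/original = 298/5635 = 0.052884
savings = 1 - ratio = 1 - 0.052884 = 0.947116
as a percentage: 0.947116 * 100 = 94.71%

Space savings = 1 - 298/5635 = 94.71%


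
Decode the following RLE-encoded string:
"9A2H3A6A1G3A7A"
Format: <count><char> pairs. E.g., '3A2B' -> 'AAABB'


Expanding each <count><char> pair:
  9A -> 'AAAAAAAAA'
  2H -> 'HH'
  3A -> 'AAA'
  6A -> 'AAAAAA'
  1G -> 'G'
  3A -> 'AAA'
  7A -> 'AAAAAAA'

Decoded = AAAAAAAAAHHAAAAAAAAAGAAAAAAAAAA


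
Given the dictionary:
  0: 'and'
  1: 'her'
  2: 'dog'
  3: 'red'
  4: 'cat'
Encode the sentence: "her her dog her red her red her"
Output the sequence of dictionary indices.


Look up each word in the dictionary:
  'her' -> 1
  'her' -> 1
  'dog' -> 2
  'her' -> 1
  'red' -> 3
  'her' -> 1
  'red' -> 3
  'her' -> 1

Encoded: [1, 1, 2, 1, 3, 1, 3, 1]


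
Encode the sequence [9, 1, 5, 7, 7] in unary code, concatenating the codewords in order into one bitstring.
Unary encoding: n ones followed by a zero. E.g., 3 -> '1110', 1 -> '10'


Encode each number as n ones followed by a terminating 0:
  9 -> 1111111110 (10 bits)
  1 -> 10 (2 bits)
  5 -> 111110 (6 bits)
  7 -> 11111110 (8 bits)
  7 -> 11111110 (8 bits)
Total length = 10 + 2 + 6 + 8 + 8 = 34 bits.

Unary([9, 1, 5, 7, 7]) = 1111111110101111101111111011111110 (34 bits)


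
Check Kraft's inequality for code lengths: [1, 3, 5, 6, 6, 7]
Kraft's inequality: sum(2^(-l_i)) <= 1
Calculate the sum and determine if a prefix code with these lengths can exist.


Sum = 2^(-1) + 2^(-3) + 2^(-5) + 2^(-6) + 2^(-6) + 2^(-7)
    = 0.5 + 0.125 + 0.03125 + 0.015625 + 0.015625 + 0.0078125
    = 89/128 = 0.6953125
Since 0.6953125 <= 1, Kraft's inequality IS satisfied.
A prefix code with these lengths CAN exist.

Kraft sum = 0.6953125. Satisfied.


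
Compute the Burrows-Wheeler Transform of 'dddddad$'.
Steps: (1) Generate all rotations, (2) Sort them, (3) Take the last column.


Rotations (sorted):
  0: $dddddad -> last char: d
  1: ad$ddddd -> last char: d
  2: d$ddddda -> last char: a
  3: dad$dddd -> last char: d
  4: ddad$ddd -> last char: d
  5: dddad$dd -> last char: d
  6: ddddad$d -> last char: d
  7: dddddad$ -> last char: $


BWT = ddadddd$


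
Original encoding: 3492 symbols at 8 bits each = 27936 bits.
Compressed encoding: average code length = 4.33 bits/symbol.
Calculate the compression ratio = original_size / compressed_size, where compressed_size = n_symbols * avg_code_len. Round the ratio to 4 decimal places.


original_size = n_symbols * orig_bits = 3492 * 8 = 27936 bits
compressed_size = n_symbols * avg_code_len = 3492 * 4.33 = 15120.36 bits
ratio = original_size / compressed_size = 27936 / 15120.36 = 1.8476

Compression ratio = 1.8476


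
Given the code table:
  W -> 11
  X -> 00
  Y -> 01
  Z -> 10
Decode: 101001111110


Decoding:
10 -> Z
10 -> Z
01 -> Y
11 -> W
11 -> W
10 -> Z


Result: ZZYWWZ


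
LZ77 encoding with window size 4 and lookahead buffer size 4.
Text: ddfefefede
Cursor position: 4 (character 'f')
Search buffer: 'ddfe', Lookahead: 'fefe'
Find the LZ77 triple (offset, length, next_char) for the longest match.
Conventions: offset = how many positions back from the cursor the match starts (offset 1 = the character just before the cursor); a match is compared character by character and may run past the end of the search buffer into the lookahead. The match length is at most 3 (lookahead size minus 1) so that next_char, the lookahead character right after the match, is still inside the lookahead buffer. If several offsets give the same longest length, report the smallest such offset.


Try each offset into the search buffer:
  offset=1 (pos 3, char 'e'): match length 0
  offset=2 (pos 2, char 'f'): match length 3
  offset=3 (pos 1, char 'd'): match length 0
  offset=4 (pos 0, char 'd'): match length 0
Longest match has length 3 at offset 2.
next_char = character at position 4 + 3 = 7 -> 'e'

Best match: offset=2, length=3 (matching 'fef' starting at position 2)
LZ77 triple: (2, 3, 'e')


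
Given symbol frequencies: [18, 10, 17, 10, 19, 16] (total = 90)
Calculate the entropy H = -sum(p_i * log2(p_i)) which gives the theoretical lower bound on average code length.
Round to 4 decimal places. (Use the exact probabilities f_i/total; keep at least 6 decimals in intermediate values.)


Per-symbol terms -p_i * log2(p_i) with p_i = f_i/90:
  p = 18/90 = 0.200000: log2(p) = -2.321928, -p*log2(p) = 0.464386
  p = 10/90 = 0.111111: log2(p) = -3.169925, -p*log2(p) = 0.352214
  p = 17/90 = 0.188889: log2(p) = -2.404390, -p*log2(p) = 0.454163
  p = 10/90 = 0.111111: log2(p) = -3.169925, -p*log2(p) = 0.352214
  p = 19/90 = 0.211111: log2(p) = -2.243926, -p*log2(p) = 0.473718
  p = 16/90 = 0.177778: log2(p) = -2.491853, -p*log2(p) = 0.442996
H = 0.464386 + 0.352214 + 0.454163 + 0.352214 + 0.473718 + 0.442996 = 2.539691

H = 2.5397 bits/symbol


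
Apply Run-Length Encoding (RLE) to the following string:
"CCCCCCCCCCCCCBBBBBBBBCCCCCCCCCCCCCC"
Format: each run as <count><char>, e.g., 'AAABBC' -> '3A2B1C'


Scanning runs left to right:
  i=0: run of 'C' x 13 -> '13C'
  i=13: run of 'B' x 8 -> '8B'
  i=21: run of 'C' x 14 -> '14C'

RLE = 13C8B14C


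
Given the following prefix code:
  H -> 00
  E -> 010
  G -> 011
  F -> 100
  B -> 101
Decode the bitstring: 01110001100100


Decoding step by step:
Bits 011 -> G
Bits 100 -> F
Bits 011 -> G
Bits 00 -> H
Bits 100 -> F


Decoded message: GFGHF


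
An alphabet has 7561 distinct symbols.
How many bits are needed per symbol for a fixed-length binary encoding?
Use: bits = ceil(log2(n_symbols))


log2(7561) = 12.8844
Bracket: 2^12 = 4096 < 7561 <= 2^13 = 8192
So ceil(log2(7561)) = 13

bits = ceil(log2(7561)) = ceil(12.8844) = 13 bits


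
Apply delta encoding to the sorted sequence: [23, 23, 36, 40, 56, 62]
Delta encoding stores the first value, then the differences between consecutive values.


First value: 23
Deltas:
  23 - 23 = 0
  36 - 23 = 13
  40 - 36 = 4
  56 - 40 = 16
  62 - 56 = 6


Delta encoded: [23, 0, 13, 4, 16, 6]


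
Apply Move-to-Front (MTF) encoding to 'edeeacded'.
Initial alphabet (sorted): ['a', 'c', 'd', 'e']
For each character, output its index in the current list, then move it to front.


MTF encoding:
'e': index 3 in ['a', 'c', 'd', 'e'] -> ['e', 'a', 'c', 'd']
'd': index 3 in ['e', 'a', 'c', 'd'] -> ['d', 'e', 'a', 'c']
'e': index 1 in ['d', 'e', 'a', 'c'] -> ['e', 'd', 'a', 'c']
'e': index 0 in ['e', 'd', 'a', 'c'] -> ['e', 'd', 'a', 'c']
'a': index 2 in ['e', 'd', 'a', 'c'] -> ['a', 'e', 'd', 'c']
'c': index 3 in ['a', 'e', 'd', 'c'] -> ['c', 'a', 'e', 'd']
'd': index 3 in ['c', 'a', 'e', 'd'] -> ['d', 'c', 'a', 'e']
'e': index 3 in ['d', 'c', 'a', 'e'] -> ['e', 'd', 'c', 'a']
'd': index 1 in ['e', 'd', 'c', 'a'] -> ['d', 'e', 'c', 'a']


Output: [3, 3, 1, 0, 2, 3, 3, 3, 1]


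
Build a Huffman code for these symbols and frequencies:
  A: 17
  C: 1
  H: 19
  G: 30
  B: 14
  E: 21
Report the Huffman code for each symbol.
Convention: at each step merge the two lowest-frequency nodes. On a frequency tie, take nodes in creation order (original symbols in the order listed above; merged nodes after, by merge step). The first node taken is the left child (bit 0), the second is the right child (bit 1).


Huffman tree construction:
Step 1: Merge C(1) + B(14) = 15
Step 2: Merge (C+B)(15) + A(17) = 32
Step 3: Merge H(19) + E(21) = 40
Step 4: Merge G(30) + ((C+B)+A)(32) = 62
Step 5: Merge (H+E)(40) + (G+((C+B)+A))(62) = 102
Read each symbol's code off the tree from the root (left child = 0, right child = 1).

Codes:
  A: 111 (length 3)
  C: 1100 (length 4)
  H: 00 (length 2)
  G: 10 (length 2)
  B: 1101 (length 4)
  E: 01 (length 2)
Average code length: 251/102 = 2.4608 bits/symbol


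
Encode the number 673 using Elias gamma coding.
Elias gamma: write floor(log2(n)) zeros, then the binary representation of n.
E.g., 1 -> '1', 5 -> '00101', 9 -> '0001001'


num_bits = floor(log2(673)) + 1 = 10
leading_zeros = num_bits - 1 = 9
binary(673) = 1010100001

Elias gamma(673) = '000000000' + '1010100001' = 0000000001010100001 (19 bits)


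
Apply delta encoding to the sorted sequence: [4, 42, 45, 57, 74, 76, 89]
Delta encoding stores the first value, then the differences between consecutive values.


First value: 4
Deltas:
  42 - 4 = 38
  45 - 42 = 3
  57 - 45 = 12
  74 - 57 = 17
  76 - 74 = 2
  89 - 76 = 13


Delta encoded: [4, 38, 3, 12, 17, 2, 13]


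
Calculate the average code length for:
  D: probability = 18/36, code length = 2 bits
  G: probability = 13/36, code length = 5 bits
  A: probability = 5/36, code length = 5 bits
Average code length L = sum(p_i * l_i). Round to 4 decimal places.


Weighted contributions p_i * l_i:
  D: (18/36) * 2 = 36/36
  G: (13/36) * 5 = 65/36
  A: (5/36) * 5 = 25/36
Sum = (36 + 65 + 25)/36 = 126/36

L = 126/36 = 3.5000 bits/symbol


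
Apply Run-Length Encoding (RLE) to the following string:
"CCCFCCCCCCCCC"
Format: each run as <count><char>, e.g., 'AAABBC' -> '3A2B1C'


Scanning runs left to right:
  i=0: run of 'C' x 3 -> '3C'
  i=3: run of 'F' x 1 -> '1F'
  i=4: run of 'C' x 9 -> '9C'

RLE = 3C1F9C


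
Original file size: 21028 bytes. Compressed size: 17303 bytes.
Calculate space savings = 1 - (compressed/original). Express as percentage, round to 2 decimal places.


ratio = compressed/original = 17303/21028 = 0.822855
savings = 1 - ratio = 1 - 0.822855 = 0.177145
as a percentage: 0.177145 * 100 = 17.71%

Space savings = 1 - 17303/21028 = 17.71%


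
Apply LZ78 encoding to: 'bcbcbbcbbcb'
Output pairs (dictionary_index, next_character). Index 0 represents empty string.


LZ78 encoding steps:
Dictionary: {0: ''}
Step 1: w='' (idx 0), next='b' -> output (0, 'b'), add 'b' as idx 1
Step 2: w='' (idx 0), next='c' -> output (0, 'c'), add 'c' as idx 2
Step 3: w='b' (idx 1), next='c' -> output (1, 'c'), add 'bc' as idx 3
Step 4: w='b' (idx 1), next='b' -> output (1, 'b'), add 'bb' as idx 4
Step 5: w='c' (idx 2), next='b' -> output (2, 'b'), add 'cb' as idx 5
Step 6: w='bc' (idx 3), next='b' -> output (3, 'b'), add 'bcb' as idx 6


Encoded: [(0, 'b'), (0, 'c'), (1, 'c'), (1, 'b'), (2, 'b'), (3, 'b')]


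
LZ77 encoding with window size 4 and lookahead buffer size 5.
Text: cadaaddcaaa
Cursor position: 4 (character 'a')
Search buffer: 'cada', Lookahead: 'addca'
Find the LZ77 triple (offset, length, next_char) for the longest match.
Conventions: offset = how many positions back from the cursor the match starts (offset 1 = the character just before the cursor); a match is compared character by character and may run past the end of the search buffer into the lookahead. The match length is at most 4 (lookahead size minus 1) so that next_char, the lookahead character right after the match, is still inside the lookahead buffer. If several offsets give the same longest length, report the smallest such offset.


Try each offset into the search buffer:
  offset=1 (pos 3, char 'a'): match length 1
  offset=2 (pos 2, char 'd'): match length 0
  offset=3 (pos 1, char 'a'): match length 2
  offset=4 (pos 0, char 'c'): match length 0
Longest match has length 2 at offset 3.
next_char = character at position 4 + 2 = 6 -> 'd'

Best match: offset=3, length=2 (matching 'ad' starting at position 1)
LZ77 triple: (3, 2, 'd')


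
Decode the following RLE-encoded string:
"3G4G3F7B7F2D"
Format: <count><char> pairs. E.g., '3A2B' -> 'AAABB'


Expanding each <count><char> pair:
  3G -> 'GGG'
  4G -> 'GGGG'
  3F -> 'FFF'
  7B -> 'BBBBBBB'
  7F -> 'FFFFFFF'
  2D -> 'DD'

Decoded = GGGGGGGFFFBBBBBBBFFFFFFFDD


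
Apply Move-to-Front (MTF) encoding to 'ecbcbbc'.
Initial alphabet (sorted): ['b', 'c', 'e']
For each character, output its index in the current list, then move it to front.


MTF encoding:
'e': index 2 in ['b', 'c', 'e'] -> ['e', 'b', 'c']
'c': index 2 in ['e', 'b', 'c'] -> ['c', 'e', 'b']
'b': index 2 in ['c', 'e', 'b'] -> ['b', 'c', 'e']
'c': index 1 in ['b', 'c', 'e'] -> ['c', 'b', 'e']
'b': index 1 in ['c', 'b', 'e'] -> ['b', 'c', 'e']
'b': index 0 in ['b', 'c', 'e'] -> ['b', 'c', 'e']
'c': index 1 in ['b', 'c', 'e'] -> ['c', 'b', 'e']


Output: [2, 2, 2, 1, 1, 0, 1]


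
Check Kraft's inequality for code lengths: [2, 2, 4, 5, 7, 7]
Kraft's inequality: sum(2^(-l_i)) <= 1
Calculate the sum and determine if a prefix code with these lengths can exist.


Sum = 2^(-2) + 2^(-2) + 2^(-4) + 2^(-5) + 2^(-7) + 2^(-7)
    = 0.25 + 0.25 + 0.0625 + 0.03125 + 0.0078125 + 0.0078125
    = 78/128 = 0.609375
Since 0.609375 <= 1, Kraft's inequality IS satisfied.
A prefix code with these lengths CAN exist.

Kraft sum = 0.609375. Satisfied.


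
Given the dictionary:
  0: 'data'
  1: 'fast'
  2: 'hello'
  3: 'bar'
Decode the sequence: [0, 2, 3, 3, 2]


Look up each index in the dictionary:
  0 -> 'data'
  2 -> 'hello'
  3 -> 'bar'
  3 -> 'bar'
  2 -> 'hello'

Decoded: "data hello bar bar hello"


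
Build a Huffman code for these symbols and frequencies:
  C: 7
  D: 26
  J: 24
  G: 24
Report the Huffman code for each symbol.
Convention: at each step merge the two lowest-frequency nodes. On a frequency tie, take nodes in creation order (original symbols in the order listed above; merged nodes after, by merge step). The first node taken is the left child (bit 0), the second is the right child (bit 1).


Huffman tree construction:
Step 1: Merge C(7) + J(24) = 31
Step 2: Merge G(24) + D(26) = 50
Step 3: Merge (C+J)(31) + (G+D)(50) = 81
Read each symbol's code off the tree from the root (left child = 0, right child = 1).

Codes:
  C: 00 (length 2)
  D: 11 (length 2)
  J: 01 (length 2)
  G: 10 (length 2)
Average code length: 162/81 = 2.0000 bits/symbol


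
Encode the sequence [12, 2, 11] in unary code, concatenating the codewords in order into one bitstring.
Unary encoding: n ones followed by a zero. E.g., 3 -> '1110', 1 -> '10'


Encode each number as n ones followed by a terminating 0:
  12 -> 1111111111110 (13 bits)
  2 -> 110 (3 bits)
  11 -> 111111111110 (12 bits)
Total length = 13 + 3 + 12 = 28 bits.

Unary([12, 2, 11]) = 1111111111110110111111111110 (28 bits)


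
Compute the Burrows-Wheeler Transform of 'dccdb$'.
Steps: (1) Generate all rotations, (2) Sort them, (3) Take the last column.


Rotations (sorted):
  0: $dccdb -> last char: b
  1: b$dccd -> last char: d
  2: ccdb$d -> last char: d
  3: cdb$dc -> last char: c
  4: db$dcc -> last char: c
  5: dccdb$ -> last char: $


BWT = bddcc$


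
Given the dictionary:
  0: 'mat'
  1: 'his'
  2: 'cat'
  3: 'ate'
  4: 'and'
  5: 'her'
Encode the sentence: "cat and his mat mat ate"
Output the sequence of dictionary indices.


Look up each word in the dictionary:
  'cat' -> 2
  'and' -> 4
  'his' -> 1
  'mat' -> 0
  'mat' -> 0
  'ate' -> 3

Encoded: [2, 4, 1, 0, 0, 3]


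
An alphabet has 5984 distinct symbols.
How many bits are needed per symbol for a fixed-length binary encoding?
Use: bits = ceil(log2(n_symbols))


log2(5984) = 12.5469
Bracket: 2^12 = 4096 < 5984 <= 2^13 = 8192
So ceil(log2(5984)) = 13

bits = ceil(log2(5984)) = ceil(12.5469) = 13 bits


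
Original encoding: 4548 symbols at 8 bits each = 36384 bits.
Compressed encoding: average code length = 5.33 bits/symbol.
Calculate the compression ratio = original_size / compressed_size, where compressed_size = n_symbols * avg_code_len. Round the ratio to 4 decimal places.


original_size = n_symbols * orig_bits = 4548 * 8 = 36384 bits
compressed_size = n_symbols * avg_code_len = 4548 * 5.33 = 24240.84 bits
ratio = original_size / compressed_size = 36384 / 24240.84 = 1.5009

Compression ratio = 1.5009


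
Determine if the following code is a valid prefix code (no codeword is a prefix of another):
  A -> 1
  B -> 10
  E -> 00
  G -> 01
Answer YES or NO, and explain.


Checking each pair (does one codeword prefix another?):
  A='1' vs B='10': prefix -- VIOLATION

NO -- this is NOT a valid prefix code. A (1) is a prefix of B (10).


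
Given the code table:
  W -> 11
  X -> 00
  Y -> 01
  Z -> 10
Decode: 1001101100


Decoding:
10 -> Z
01 -> Y
10 -> Z
11 -> W
00 -> X


Result: ZYZWX


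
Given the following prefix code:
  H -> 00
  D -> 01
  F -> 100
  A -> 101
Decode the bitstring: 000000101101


Decoding step by step:
Bits 00 -> H
Bits 00 -> H
Bits 00 -> H
Bits 101 -> A
Bits 101 -> A


Decoded message: HHHAA


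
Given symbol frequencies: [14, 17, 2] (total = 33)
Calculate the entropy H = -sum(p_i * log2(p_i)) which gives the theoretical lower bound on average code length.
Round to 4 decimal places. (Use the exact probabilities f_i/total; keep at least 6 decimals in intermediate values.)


Per-symbol terms -p_i * log2(p_i) with p_i = f_i/33:
  p = 14/33 = 0.424242: log2(p) = -1.237039, -p*log2(p) = 0.524805
  p = 17/33 = 0.515152: log2(p) = -0.956931, -p*log2(p) = 0.492965
  p = 2/33 = 0.060606: log2(p) = -4.044394, -p*log2(p) = 0.245115
H = 0.524805 + 0.492965 + 0.245115 = 1.262885

H = 1.2629 bits/symbol


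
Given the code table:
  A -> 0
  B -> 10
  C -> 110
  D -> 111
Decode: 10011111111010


Decoding:
10 -> B
0 -> A
111 -> D
111 -> D
110 -> C
10 -> B


Result: BADDCB


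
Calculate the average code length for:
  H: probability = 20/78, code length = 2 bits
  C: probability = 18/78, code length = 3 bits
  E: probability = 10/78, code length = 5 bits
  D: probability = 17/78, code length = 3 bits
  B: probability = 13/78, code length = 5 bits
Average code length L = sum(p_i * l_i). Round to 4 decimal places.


Weighted contributions p_i * l_i:
  H: (20/78) * 2 = 40/78
  C: (18/78) * 3 = 54/78
  E: (10/78) * 5 = 50/78
  D: (17/78) * 3 = 51/78
  B: (13/78) * 5 = 65/78
Sum = (40 + 54 + 50 + 51 + 65)/78 = 260/78

L = 260/78 = 3.3333 bits/symbol


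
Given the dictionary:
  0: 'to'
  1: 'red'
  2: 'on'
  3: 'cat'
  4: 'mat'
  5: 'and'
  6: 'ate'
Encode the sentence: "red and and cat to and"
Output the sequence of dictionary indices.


Look up each word in the dictionary:
  'red' -> 1
  'and' -> 5
  'and' -> 5
  'cat' -> 3
  'to' -> 0
  'and' -> 5

Encoded: [1, 5, 5, 3, 0, 5]


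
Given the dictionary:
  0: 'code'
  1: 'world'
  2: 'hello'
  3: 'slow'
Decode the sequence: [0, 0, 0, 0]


Look up each index in the dictionary:
  0 -> 'code'
  0 -> 'code'
  0 -> 'code'
  0 -> 'code'

Decoded: "code code code code"


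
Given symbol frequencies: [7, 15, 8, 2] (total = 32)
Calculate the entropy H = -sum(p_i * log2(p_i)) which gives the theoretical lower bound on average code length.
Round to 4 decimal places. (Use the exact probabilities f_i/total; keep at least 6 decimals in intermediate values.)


Per-symbol terms -p_i * log2(p_i) with p_i = f_i/32:
  p = 7/32 = 0.218750: log2(p) = -2.192645, -p*log2(p) = 0.479641
  p = 15/32 = 0.468750: log2(p) = -1.093109, -p*log2(p) = 0.512395
  p = 8/32 = 0.250000: log2(p) = -2.000000, -p*log2(p) = 0.500000
  p = 2/32 = 0.062500: log2(p) = -4.000000, -p*log2(p) = 0.250000
H = 0.479641 + 0.512395 + 0.500000 + 0.250000 = 1.742036

H = 1.742 bits/symbol


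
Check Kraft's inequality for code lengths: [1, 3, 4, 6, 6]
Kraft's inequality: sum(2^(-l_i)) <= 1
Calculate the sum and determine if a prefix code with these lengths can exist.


Sum = 2^(-1) + 2^(-3) + 2^(-4) + 2^(-6) + 2^(-6)
    = 0.5 + 0.125 + 0.0625 + 0.015625 + 0.015625
    = 46/64 = 0.71875
Since 0.71875 <= 1, Kraft's inequality IS satisfied.
A prefix code with these lengths CAN exist.

Kraft sum = 0.71875. Satisfied.


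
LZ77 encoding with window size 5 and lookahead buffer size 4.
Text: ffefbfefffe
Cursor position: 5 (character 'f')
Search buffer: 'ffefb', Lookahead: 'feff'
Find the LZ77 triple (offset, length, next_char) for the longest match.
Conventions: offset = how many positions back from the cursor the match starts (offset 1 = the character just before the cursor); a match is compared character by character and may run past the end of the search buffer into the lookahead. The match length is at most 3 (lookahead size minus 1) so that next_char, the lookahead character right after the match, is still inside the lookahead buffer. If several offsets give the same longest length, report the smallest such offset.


Try each offset into the search buffer:
  offset=1 (pos 4, char 'b'): match length 0
  offset=2 (pos 3, char 'f'): match length 1
  offset=3 (pos 2, char 'e'): match length 0
  offset=4 (pos 1, char 'f'): match length 3
  offset=5 (pos 0, char 'f'): match length 1
Longest match has length 3 at offset 4.
next_char = character at position 5 + 3 = 8 -> 'f'

Best match: offset=4, length=3 (matching 'fef' starting at position 1)
LZ77 triple: (4, 3, 'f')


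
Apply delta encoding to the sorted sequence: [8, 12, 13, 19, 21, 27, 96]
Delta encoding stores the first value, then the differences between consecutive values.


First value: 8
Deltas:
  12 - 8 = 4
  13 - 12 = 1
  19 - 13 = 6
  21 - 19 = 2
  27 - 21 = 6
  96 - 27 = 69


Delta encoded: [8, 4, 1, 6, 2, 6, 69]


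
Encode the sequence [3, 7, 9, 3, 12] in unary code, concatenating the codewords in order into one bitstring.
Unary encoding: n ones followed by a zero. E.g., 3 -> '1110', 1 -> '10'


Encode each number as n ones followed by a terminating 0:
  3 -> 1110 (4 bits)
  7 -> 11111110 (8 bits)
  9 -> 1111111110 (10 bits)
  3 -> 1110 (4 bits)
  12 -> 1111111111110 (13 bits)
Total length = 4 + 8 + 10 + 4 + 13 = 39 bits.

Unary([3, 7, 9, 3, 12]) = 111011111110111111111011101111111111110 (39 bits)


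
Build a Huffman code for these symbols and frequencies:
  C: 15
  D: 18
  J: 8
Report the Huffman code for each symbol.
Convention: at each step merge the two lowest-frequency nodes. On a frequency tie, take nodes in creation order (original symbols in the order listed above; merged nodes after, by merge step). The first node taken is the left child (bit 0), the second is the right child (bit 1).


Huffman tree construction:
Step 1: Merge J(8) + C(15) = 23
Step 2: Merge D(18) + (J+C)(23) = 41
Read each symbol's code off the tree from the root (left child = 0, right child = 1).

Codes:
  C: 11 (length 2)
  D: 0 (length 1)
  J: 10 (length 2)
Average code length: 64/41 = 1.5610 bits/symbol


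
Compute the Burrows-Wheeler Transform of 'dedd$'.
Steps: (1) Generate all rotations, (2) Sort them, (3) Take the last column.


Rotations (sorted):
  0: $dedd -> last char: d
  1: d$ded -> last char: d
  2: dd$de -> last char: e
  3: dedd$ -> last char: $
  4: edd$d -> last char: d


BWT = dde$d


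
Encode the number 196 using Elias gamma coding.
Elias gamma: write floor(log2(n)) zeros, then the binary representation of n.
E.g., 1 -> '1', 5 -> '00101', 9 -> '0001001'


num_bits = floor(log2(196)) + 1 = 8
leading_zeros = num_bits - 1 = 7
binary(196) = 11000100

Elias gamma(196) = '0000000' + '11000100' = 000000011000100 (15 bits)


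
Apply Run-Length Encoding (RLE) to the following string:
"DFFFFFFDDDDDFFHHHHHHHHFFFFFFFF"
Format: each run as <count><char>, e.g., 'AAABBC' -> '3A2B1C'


Scanning runs left to right:
  i=0: run of 'D' x 1 -> '1D'
  i=1: run of 'F' x 6 -> '6F'
  i=7: run of 'D' x 5 -> '5D'
  i=12: run of 'F' x 2 -> '2F'
  i=14: run of 'H' x 8 -> '8H'
  i=22: run of 'F' x 8 -> '8F'

RLE = 1D6F5D2F8H8F


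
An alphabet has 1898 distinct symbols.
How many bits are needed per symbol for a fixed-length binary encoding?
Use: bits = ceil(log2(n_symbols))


log2(1898) = 10.8903
Bracket: 2^10 = 1024 < 1898 <= 2^11 = 2048
So ceil(log2(1898)) = 11

bits = ceil(log2(1898)) = ceil(10.8903) = 11 bits


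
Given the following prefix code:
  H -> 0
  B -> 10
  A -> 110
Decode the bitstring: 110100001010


Decoding step by step:
Bits 110 -> A
Bits 10 -> B
Bits 0 -> H
Bits 0 -> H
Bits 0 -> H
Bits 10 -> B
Bits 10 -> B


Decoded message: ABHHHBB


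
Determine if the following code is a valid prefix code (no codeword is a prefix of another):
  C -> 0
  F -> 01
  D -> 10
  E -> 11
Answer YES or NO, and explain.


Checking each pair (does one codeword prefix another?):
  C='0' vs F='01': prefix -- VIOLATION

NO -- this is NOT a valid prefix code. C (0) is a prefix of F (01).


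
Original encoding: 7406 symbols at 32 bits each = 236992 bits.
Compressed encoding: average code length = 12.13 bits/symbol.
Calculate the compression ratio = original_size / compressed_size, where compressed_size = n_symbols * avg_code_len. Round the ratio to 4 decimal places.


original_size = n_symbols * orig_bits = 7406 * 32 = 236992 bits
compressed_size = n_symbols * avg_code_len = 7406 * 12.13 = 89834.78 bits
ratio = original_size / compressed_size = 236992 / 89834.78 = 2.6381

Compression ratio = 2.6381


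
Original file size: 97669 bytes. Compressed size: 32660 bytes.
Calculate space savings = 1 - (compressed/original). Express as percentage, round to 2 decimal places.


ratio = compressed/original = 32660/97669 = 0.334395
savings = 1 - ratio = 1 - 0.334395 = 0.665605
as a percentage: 0.665605 * 100 = 66.56%

Space savings = 1 - 32660/97669 = 66.56%


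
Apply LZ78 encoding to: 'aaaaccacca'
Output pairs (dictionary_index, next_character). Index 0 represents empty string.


LZ78 encoding steps:
Dictionary: {0: ''}
Step 1: w='' (idx 0), next='a' -> output (0, 'a'), add 'a' as idx 1
Step 2: w='a' (idx 1), next='a' -> output (1, 'a'), add 'aa' as idx 2
Step 3: w='a' (idx 1), next='c' -> output (1, 'c'), add 'ac' as idx 3
Step 4: w='' (idx 0), next='c' -> output (0, 'c'), add 'c' as idx 4
Step 5: w='ac' (idx 3), next='c' -> output (3, 'c'), add 'acc' as idx 5
Step 6: w='a' (idx 1), end of input -> output (1, '')


Encoded: [(0, 'a'), (1, 'a'), (1, 'c'), (0, 'c'), (3, 'c'), (1, '')]


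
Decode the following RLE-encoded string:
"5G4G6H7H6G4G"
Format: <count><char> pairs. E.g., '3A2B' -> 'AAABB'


Expanding each <count><char> pair:
  5G -> 'GGGGG'
  4G -> 'GGGG'
  6H -> 'HHHHHH'
  7H -> 'HHHHHHH'
  6G -> 'GGGGGG'
  4G -> 'GGGG'

Decoded = GGGGGGGGGHHHHHHHHHHHHHGGGGGGGGGG


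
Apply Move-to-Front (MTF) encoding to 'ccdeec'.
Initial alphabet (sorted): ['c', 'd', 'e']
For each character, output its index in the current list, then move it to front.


MTF encoding:
'c': index 0 in ['c', 'd', 'e'] -> ['c', 'd', 'e']
'c': index 0 in ['c', 'd', 'e'] -> ['c', 'd', 'e']
'd': index 1 in ['c', 'd', 'e'] -> ['d', 'c', 'e']
'e': index 2 in ['d', 'c', 'e'] -> ['e', 'd', 'c']
'e': index 0 in ['e', 'd', 'c'] -> ['e', 'd', 'c']
'c': index 2 in ['e', 'd', 'c'] -> ['c', 'e', 'd']


Output: [0, 0, 1, 2, 0, 2]


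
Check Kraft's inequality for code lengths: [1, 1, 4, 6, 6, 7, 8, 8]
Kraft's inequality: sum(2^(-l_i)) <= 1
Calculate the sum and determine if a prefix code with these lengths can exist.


Sum = 2^(-1) + 2^(-1) + 2^(-4) + 2^(-6) + 2^(-6) + 2^(-7) + 2^(-8) + 2^(-8)
    = 0.5 + 0.5 + 0.0625 + 0.015625 + 0.015625 + 0.0078125 + 0.00390625 + 0.00390625
    = 284/256 = 1.109375
Since 1.109375 > 1, Kraft's inequality is NOT satisfied.
A prefix code with these lengths CANNOT exist.

Kraft sum = 1.109375. Not satisfied.


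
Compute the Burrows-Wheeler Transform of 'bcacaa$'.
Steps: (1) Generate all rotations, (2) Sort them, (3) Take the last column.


Rotations (sorted):
  0: $bcacaa -> last char: a
  1: a$bcaca -> last char: a
  2: aa$bcac -> last char: c
  3: acaa$bc -> last char: c
  4: bcacaa$ -> last char: $
  5: caa$bca -> last char: a
  6: cacaa$b -> last char: b


BWT = aacc$ab


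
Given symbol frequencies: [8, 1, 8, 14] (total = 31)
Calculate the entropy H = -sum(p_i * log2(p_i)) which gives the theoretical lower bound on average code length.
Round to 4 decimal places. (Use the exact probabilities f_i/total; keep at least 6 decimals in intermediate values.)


Per-symbol terms -p_i * log2(p_i) with p_i = f_i/31:
  p = 8/31 = 0.258065: log2(p) = -1.954196, -p*log2(p) = 0.504309
  p = 1/31 = 0.032258: log2(p) = -4.954196, -p*log2(p) = 0.159813
  p = 8/31 = 0.258065: log2(p) = -1.954196, -p*log2(p) = 0.504309
  p = 14/31 = 0.451613: log2(p) = -1.146841, -p*log2(p) = 0.517928
H = 0.504309 + 0.159813 + 0.504309 + 0.517928 = 1.686359

H = 1.6864 bits/symbol


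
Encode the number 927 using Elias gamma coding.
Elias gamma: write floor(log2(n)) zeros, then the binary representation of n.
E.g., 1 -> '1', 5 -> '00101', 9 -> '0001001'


num_bits = floor(log2(927)) + 1 = 10
leading_zeros = num_bits - 1 = 9
binary(927) = 1110011111

Elias gamma(927) = '000000000' + '1110011111' = 0000000001110011111 (19 bits)


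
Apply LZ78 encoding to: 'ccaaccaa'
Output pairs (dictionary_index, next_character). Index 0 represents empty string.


LZ78 encoding steps:
Dictionary: {0: ''}
Step 1: w='' (idx 0), next='c' -> output (0, 'c'), add 'c' as idx 1
Step 2: w='c' (idx 1), next='a' -> output (1, 'a'), add 'ca' as idx 2
Step 3: w='' (idx 0), next='a' -> output (0, 'a'), add 'a' as idx 3
Step 4: w='c' (idx 1), next='c' -> output (1, 'c'), add 'cc' as idx 4
Step 5: w='a' (idx 3), next='a' -> output (3, 'a'), add 'aa' as idx 5


Encoded: [(0, 'c'), (1, 'a'), (0, 'a'), (1, 'c'), (3, 'a')]


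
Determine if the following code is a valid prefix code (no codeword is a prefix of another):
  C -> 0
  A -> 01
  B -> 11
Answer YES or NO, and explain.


Checking each pair (does one codeword prefix another?):
  C='0' vs A='01': prefix -- VIOLATION

NO -- this is NOT a valid prefix code. C (0) is a prefix of A (01).


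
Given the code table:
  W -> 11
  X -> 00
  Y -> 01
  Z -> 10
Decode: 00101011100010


Decoding:
00 -> X
10 -> Z
10 -> Z
11 -> W
10 -> Z
00 -> X
10 -> Z


Result: XZZWZXZ


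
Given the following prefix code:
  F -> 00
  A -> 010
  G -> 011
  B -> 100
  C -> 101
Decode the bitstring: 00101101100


Decoding step by step:
Bits 00 -> F
Bits 101 -> C
Bits 101 -> C
Bits 100 -> B


Decoded message: FCCB


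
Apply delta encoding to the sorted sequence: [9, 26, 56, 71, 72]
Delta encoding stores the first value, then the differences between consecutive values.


First value: 9
Deltas:
  26 - 9 = 17
  56 - 26 = 30
  71 - 56 = 15
  72 - 71 = 1


Delta encoded: [9, 17, 30, 15, 1]


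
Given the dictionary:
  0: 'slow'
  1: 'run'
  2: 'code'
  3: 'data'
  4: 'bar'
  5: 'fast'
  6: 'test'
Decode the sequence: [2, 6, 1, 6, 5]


Look up each index in the dictionary:
  2 -> 'code'
  6 -> 'test'
  1 -> 'run'
  6 -> 'test'
  5 -> 'fast'

Decoded: "code test run test fast"


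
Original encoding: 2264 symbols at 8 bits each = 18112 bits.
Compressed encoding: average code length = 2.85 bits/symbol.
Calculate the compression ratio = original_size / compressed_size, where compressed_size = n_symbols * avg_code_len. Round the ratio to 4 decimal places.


original_size = n_symbols * orig_bits = 2264 * 8 = 18112 bits
compressed_size = n_symbols * avg_code_len = 2264 * 2.85 = 6452.4 bits
ratio = original_size / compressed_size = 18112 / 6452.4 = 2.807

Compression ratio = 2.807


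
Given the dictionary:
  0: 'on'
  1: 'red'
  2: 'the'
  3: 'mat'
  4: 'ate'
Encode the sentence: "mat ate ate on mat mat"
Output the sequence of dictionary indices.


Look up each word in the dictionary:
  'mat' -> 3
  'ate' -> 4
  'ate' -> 4
  'on' -> 0
  'mat' -> 3
  'mat' -> 3

Encoded: [3, 4, 4, 0, 3, 3]


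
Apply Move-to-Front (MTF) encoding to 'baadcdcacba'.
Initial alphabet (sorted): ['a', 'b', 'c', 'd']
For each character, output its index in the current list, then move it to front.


MTF encoding:
'b': index 1 in ['a', 'b', 'c', 'd'] -> ['b', 'a', 'c', 'd']
'a': index 1 in ['b', 'a', 'c', 'd'] -> ['a', 'b', 'c', 'd']
'a': index 0 in ['a', 'b', 'c', 'd'] -> ['a', 'b', 'c', 'd']
'd': index 3 in ['a', 'b', 'c', 'd'] -> ['d', 'a', 'b', 'c']
'c': index 3 in ['d', 'a', 'b', 'c'] -> ['c', 'd', 'a', 'b']
'd': index 1 in ['c', 'd', 'a', 'b'] -> ['d', 'c', 'a', 'b']
'c': index 1 in ['d', 'c', 'a', 'b'] -> ['c', 'd', 'a', 'b']
'a': index 2 in ['c', 'd', 'a', 'b'] -> ['a', 'c', 'd', 'b']
'c': index 1 in ['a', 'c', 'd', 'b'] -> ['c', 'a', 'd', 'b']
'b': index 3 in ['c', 'a', 'd', 'b'] -> ['b', 'c', 'a', 'd']
'a': index 2 in ['b', 'c', 'a', 'd'] -> ['a', 'b', 'c', 'd']


Output: [1, 1, 0, 3, 3, 1, 1, 2, 1, 3, 2]


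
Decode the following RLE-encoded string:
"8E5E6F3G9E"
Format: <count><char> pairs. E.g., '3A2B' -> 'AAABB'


Expanding each <count><char> pair:
  8E -> 'EEEEEEEE'
  5E -> 'EEEEE'
  6F -> 'FFFFFF'
  3G -> 'GGG'
  9E -> 'EEEEEEEEE'

Decoded = EEEEEEEEEEEEEFFFFFFGGGEEEEEEEEE


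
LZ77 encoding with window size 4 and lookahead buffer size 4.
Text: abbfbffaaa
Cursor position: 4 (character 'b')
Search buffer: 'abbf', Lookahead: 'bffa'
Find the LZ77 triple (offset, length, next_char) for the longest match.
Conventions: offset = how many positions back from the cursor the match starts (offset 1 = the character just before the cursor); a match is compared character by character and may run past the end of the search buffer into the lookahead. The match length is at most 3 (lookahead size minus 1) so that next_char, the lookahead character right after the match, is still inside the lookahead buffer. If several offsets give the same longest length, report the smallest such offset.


Try each offset into the search buffer:
  offset=1 (pos 3, char 'f'): match length 0
  offset=2 (pos 2, char 'b'): match length 2
  offset=3 (pos 1, char 'b'): match length 1
  offset=4 (pos 0, char 'a'): match length 0
Longest match has length 2 at offset 2.
next_char = character at position 4 + 2 = 6 -> 'f'

Best match: offset=2, length=2 (matching 'bf' starting at position 2)
LZ77 triple: (2, 2, 'f')


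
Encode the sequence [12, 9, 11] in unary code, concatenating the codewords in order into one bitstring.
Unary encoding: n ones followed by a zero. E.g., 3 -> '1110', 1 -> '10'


Encode each number as n ones followed by a terminating 0:
  12 -> 1111111111110 (13 bits)
  9 -> 1111111110 (10 bits)
  11 -> 111111111110 (12 bits)
Total length = 13 + 10 + 12 = 35 bits.

Unary([12, 9, 11]) = 11111111111101111111110111111111110 (35 bits)


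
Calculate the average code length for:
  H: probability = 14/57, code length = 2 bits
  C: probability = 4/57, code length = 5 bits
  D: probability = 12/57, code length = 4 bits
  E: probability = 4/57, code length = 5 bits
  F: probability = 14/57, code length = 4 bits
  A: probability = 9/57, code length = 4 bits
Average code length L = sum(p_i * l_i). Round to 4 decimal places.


Weighted contributions p_i * l_i:
  H: (14/57) * 2 = 28/57
  C: (4/57) * 5 = 20/57
  D: (12/57) * 4 = 48/57
  E: (4/57) * 5 = 20/57
  F: (14/57) * 4 = 56/57
  A: (9/57) * 4 = 36/57
Sum = (28 + 20 + 48 + 20 + 56 + 36)/57 = 208/57

L = 208/57 = 3.6491 bits/symbol


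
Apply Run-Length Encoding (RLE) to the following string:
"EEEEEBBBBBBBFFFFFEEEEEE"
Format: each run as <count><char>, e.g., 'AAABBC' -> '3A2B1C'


Scanning runs left to right:
  i=0: run of 'E' x 5 -> '5E'
  i=5: run of 'B' x 7 -> '7B'
  i=12: run of 'F' x 5 -> '5F'
  i=17: run of 'E' x 6 -> '6E'

RLE = 5E7B5F6E


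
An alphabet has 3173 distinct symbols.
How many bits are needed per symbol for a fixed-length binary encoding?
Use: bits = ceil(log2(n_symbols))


log2(3173) = 11.6316
Bracket: 2^11 = 2048 < 3173 <= 2^12 = 4096
So ceil(log2(3173)) = 12

bits = ceil(log2(3173)) = ceil(11.6316) = 12 bits


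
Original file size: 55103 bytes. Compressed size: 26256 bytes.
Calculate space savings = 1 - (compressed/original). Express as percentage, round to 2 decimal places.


ratio = compressed/original = 26256/55103 = 0.476489
savings = 1 - ratio = 1 - 0.476489 = 0.523511
as a percentage: 0.523511 * 100 = 52.35%

Space savings = 1 - 26256/55103 = 52.35%


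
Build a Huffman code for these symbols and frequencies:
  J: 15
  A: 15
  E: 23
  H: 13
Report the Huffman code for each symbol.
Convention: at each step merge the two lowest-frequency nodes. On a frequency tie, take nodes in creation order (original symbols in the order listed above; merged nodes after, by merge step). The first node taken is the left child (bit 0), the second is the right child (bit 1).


Huffman tree construction:
Step 1: Merge H(13) + J(15) = 28
Step 2: Merge A(15) + E(23) = 38
Step 3: Merge (H+J)(28) + (A+E)(38) = 66
Read each symbol's code off the tree from the root (left child = 0, right child = 1).

Codes:
  J: 01 (length 2)
  A: 10 (length 2)
  E: 11 (length 2)
  H: 00 (length 2)
Average code length: 132/66 = 2.0000 bits/symbol


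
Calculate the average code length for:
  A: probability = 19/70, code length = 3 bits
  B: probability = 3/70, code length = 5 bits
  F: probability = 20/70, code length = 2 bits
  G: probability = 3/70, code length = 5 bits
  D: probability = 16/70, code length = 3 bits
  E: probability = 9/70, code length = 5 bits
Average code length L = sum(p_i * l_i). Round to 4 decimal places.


Weighted contributions p_i * l_i:
  A: (19/70) * 3 = 57/70
  B: (3/70) * 5 = 15/70
  F: (20/70) * 2 = 40/70
  G: (3/70) * 5 = 15/70
  D: (16/70) * 3 = 48/70
  E: (9/70) * 5 = 45/70
Sum = (57 + 15 + 40 + 15 + 48 + 45)/70 = 220/70

L = 220/70 = 3.1429 bits/symbol


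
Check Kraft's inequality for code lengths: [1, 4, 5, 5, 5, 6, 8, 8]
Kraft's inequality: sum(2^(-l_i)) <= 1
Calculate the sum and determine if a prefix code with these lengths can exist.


Sum = 2^(-1) + 2^(-4) + 2^(-5) + 2^(-5) + 2^(-5) + 2^(-6) + 2^(-8) + 2^(-8)
    = 0.5 + 0.0625 + 0.03125 + 0.03125 + 0.03125 + 0.015625 + 0.00390625 + 0.00390625
    = 174/256 = 0.6796875
Since 0.6796875 <= 1, Kraft's inequality IS satisfied.
A prefix code with these lengths CAN exist.

Kraft sum = 0.6796875. Satisfied.


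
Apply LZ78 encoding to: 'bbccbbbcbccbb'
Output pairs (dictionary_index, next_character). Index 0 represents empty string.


LZ78 encoding steps:
Dictionary: {0: ''}
Step 1: w='' (idx 0), next='b' -> output (0, 'b'), add 'b' as idx 1
Step 2: w='b' (idx 1), next='c' -> output (1, 'c'), add 'bc' as idx 2
Step 3: w='' (idx 0), next='c' -> output (0, 'c'), add 'c' as idx 3
Step 4: w='b' (idx 1), next='b' -> output (1, 'b'), add 'bb' as idx 4
Step 5: w='bc' (idx 2), next='b' -> output (2, 'b'), add 'bcb' as idx 5
Step 6: w='c' (idx 3), next='c' -> output (3, 'c'), add 'cc' as idx 6
Step 7: w='bb' (idx 4), end of input -> output (4, '')


Encoded: [(0, 'b'), (1, 'c'), (0, 'c'), (1, 'b'), (2, 'b'), (3, 'c'), (4, '')]


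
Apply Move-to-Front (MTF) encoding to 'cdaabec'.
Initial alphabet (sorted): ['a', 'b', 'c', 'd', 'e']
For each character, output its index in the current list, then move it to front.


MTF encoding:
'c': index 2 in ['a', 'b', 'c', 'd', 'e'] -> ['c', 'a', 'b', 'd', 'e']
'd': index 3 in ['c', 'a', 'b', 'd', 'e'] -> ['d', 'c', 'a', 'b', 'e']
'a': index 2 in ['d', 'c', 'a', 'b', 'e'] -> ['a', 'd', 'c', 'b', 'e']
'a': index 0 in ['a', 'd', 'c', 'b', 'e'] -> ['a', 'd', 'c', 'b', 'e']
'b': index 3 in ['a', 'd', 'c', 'b', 'e'] -> ['b', 'a', 'd', 'c', 'e']
'e': index 4 in ['b', 'a', 'd', 'c', 'e'] -> ['e', 'b', 'a', 'd', 'c']
'c': index 4 in ['e', 'b', 'a', 'd', 'c'] -> ['c', 'e', 'b', 'a', 'd']


Output: [2, 3, 2, 0, 3, 4, 4]


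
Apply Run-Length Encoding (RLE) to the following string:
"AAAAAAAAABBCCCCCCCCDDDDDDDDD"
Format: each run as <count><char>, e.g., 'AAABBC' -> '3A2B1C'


Scanning runs left to right:
  i=0: run of 'A' x 9 -> '9A'
  i=9: run of 'B' x 2 -> '2B'
  i=11: run of 'C' x 8 -> '8C'
  i=19: run of 'D' x 9 -> '9D'

RLE = 9A2B8C9D


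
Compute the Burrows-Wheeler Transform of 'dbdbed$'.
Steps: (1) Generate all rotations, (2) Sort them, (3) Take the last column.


Rotations (sorted):
  0: $dbdbed -> last char: d
  1: bdbed$d -> last char: d
  2: bed$dbd -> last char: d
  3: d$dbdbe -> last char: e
  4: dbdbed$ -> last char: $
  5: dbed$db -> last char: b
  6: ed$dbdb -> last char: b


BWT = ddde$bb
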